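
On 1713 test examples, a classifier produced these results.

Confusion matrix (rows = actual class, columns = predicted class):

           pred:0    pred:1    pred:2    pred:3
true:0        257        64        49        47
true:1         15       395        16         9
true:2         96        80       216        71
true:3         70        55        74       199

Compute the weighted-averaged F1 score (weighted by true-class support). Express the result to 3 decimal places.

0.612

Per-class F1 score (2·TP/(2·TP+FP+FN)):
  0: TP=257, FP=15+96+70=181, FN=64+49+47=160 → 514/855 = 0.6012
  1: TP=395, FP=64+80+55=199, FN=15+16+9=40 → 790/1029 = 0.7677
  2: TP=216, FP=49+16+74=139, FN=96+80+71=247 → 432/818 = 0.5281
  3: TP=199, FP=47+9+71=127, FN=70+55+74=199 → 398/724 = 0.5497
Weighted-F1 score = Σ (supportᵢ/N)·F1 scoreᵢ with N=1713: (417/1713)·0.6012 + (435/1713)·0.7677 + (463/1713)·0.5281 + (398/1713)·0.5497 = 0.612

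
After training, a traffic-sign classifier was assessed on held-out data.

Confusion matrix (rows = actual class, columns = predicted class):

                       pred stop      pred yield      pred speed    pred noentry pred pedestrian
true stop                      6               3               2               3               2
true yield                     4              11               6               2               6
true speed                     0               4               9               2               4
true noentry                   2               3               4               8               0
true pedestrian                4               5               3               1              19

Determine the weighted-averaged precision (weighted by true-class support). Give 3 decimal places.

Per-class precision (TP/(TP+FP)):
  stop: TP=6, FP=4+0+2+4=10 → 6/16 = 0.3750
  yield: TP=11, FP=3+4+3+5=15 → 11/26 = 0.4231
  speed: TP=9, FP=2+6+4+3=15 → 9/24 = 0.3750
  noentry: TP=8, FP=3+2+2+1=8 → 8/16 = 0.5000
  pedestrian: TP=19, FP=2+6+4+0=12 → 19/31 = 0.6129
Weighted-precision = Σ (supportᵢ/N)·precisionᵢ with N=113: (16/113)·0.3750 + (29/113)·0.4231 + (19/113)·0.3750 + (17/113)·0.5000 + (32/113)·0.6129 = 0.474

0.474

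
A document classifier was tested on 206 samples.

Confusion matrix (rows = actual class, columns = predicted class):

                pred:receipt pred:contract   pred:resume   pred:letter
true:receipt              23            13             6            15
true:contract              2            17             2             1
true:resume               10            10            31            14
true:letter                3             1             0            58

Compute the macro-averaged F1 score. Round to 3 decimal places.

0.598

Per-class F1 score (2·TP/(2·TP+FP+FN)):
  receipt: TP=23, FP=2+10+3=15, FN=13+6+15=34 → 46/95 = 0.4842
  contract: TP=17, FP=13+10+1=24, FN=2+2+1=5 → 34/63 = 0.5397
  resume: TP=31, FP=6+2+0=8, FN=10+10+14=34 → 62/104 = 0.5962
  letter: TP=58, FP=15+1+14=30, FN=3+1+0=4 → 116/150 = 0.7733
Macro-F1 score = mean = (0.4842 + 0.5397 + 0.5962 + 0.7733) / 4 = 0.598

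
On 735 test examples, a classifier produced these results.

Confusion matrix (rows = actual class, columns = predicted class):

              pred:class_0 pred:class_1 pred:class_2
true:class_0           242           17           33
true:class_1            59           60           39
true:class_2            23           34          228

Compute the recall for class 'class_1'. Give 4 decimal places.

0.3797

One-vs-rest for 'class_1': TP = diagonal; FP = other classes predicted 'class_1'; FN = 'class_1' predicted as other.
recall = TP/(TP+FN).
class_1: TP=60, FN=59+39=98 → 60/158 = 0.37975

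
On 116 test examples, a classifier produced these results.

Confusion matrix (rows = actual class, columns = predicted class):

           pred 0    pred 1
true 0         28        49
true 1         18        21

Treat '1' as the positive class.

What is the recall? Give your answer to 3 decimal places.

Recall = TP/(TP+FN) = 21/(21+18) = 21/39 = 0.538

0.538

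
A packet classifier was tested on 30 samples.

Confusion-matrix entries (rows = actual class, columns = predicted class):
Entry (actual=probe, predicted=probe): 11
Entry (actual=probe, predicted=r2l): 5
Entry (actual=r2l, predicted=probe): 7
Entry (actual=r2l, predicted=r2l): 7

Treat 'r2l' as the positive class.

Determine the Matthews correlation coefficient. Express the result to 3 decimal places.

MCC = (TP·TN − FP·FN) / √((TP+FP)(TP+FN)(TN+FP)(TN+FN))
Numerator = 7·11 − 5·7 = 42
Denominator = √(12·14·16·18) = √48384 = 219.9636
MCC = 42 / 219.9636 = 0.191

0.191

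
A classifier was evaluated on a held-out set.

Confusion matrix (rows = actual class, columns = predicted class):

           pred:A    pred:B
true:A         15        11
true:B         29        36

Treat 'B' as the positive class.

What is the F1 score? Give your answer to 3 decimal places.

Precision = TP/(TP+FP) = 36/47 = 0.7660
Recall = TP/(TP+FN) = 36/65 = 0.5538
F1 = 2·TP/(2·TP+FP+FN) = 72/112 = 0.643

0.643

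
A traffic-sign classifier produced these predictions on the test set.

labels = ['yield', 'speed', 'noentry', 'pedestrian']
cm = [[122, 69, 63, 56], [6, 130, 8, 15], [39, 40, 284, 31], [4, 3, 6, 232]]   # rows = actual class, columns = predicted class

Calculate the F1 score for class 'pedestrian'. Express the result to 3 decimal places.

0.801

One-vs-rest for 'pedestrian': TP = diagonal; FP = other classes predicted 'pedestrian'; FN = 'pedestrian' predicted as other.
F1 score = 2·TP/(2·TP+FP+FN).
pedestrian: TP=232, FP=56+15+31=102, FN=4+3+6=13 → 464/579 = 0.8014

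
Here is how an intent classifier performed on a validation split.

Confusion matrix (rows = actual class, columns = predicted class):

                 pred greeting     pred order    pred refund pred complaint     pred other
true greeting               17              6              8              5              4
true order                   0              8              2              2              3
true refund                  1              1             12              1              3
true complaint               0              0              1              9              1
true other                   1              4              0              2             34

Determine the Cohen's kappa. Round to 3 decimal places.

0.536

Observed agreement pₒ = trace/N = 80/125 = 0.6400
Expected agreement pₑ = Σ (rowᵢ·colᵢ)/N² = (40·19 + 15·19 + 18·23 + 11·19 + 41·45)/125² = 0.2248
κ = (pₒ − pₑ)/(1 − pₑ) = (0.6400 − 0.2248)/(1 − 0.2248) = 0.536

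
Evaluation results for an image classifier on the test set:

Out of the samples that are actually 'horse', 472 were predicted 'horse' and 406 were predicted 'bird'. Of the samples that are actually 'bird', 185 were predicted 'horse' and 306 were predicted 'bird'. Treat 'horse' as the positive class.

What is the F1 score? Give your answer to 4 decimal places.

0.6150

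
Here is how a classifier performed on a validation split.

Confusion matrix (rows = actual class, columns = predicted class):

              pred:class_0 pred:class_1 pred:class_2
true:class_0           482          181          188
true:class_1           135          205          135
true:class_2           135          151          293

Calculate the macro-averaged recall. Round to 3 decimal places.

0.501

Per-class recall (TP/(TP+FN)):
  class_0: TP=482, FN=181+188=369 → 482/851 = 0.5664
  class_1: TP=205, FN=135+135=270 → 205/475 = 0.4316
  class_2: TP=293, FN=135+151=286 → 293/579 = 0.5060
Macro-recall = mean = (0.5664 + 0.4316 + 0.5060) / 3 = 0.501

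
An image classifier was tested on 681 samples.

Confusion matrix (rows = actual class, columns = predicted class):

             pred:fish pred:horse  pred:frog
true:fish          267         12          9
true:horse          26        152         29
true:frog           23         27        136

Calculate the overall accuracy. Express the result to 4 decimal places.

0.8150

Accuracy = trace / total = (267+152+136=555) / 681 = 555/681 = 0.8150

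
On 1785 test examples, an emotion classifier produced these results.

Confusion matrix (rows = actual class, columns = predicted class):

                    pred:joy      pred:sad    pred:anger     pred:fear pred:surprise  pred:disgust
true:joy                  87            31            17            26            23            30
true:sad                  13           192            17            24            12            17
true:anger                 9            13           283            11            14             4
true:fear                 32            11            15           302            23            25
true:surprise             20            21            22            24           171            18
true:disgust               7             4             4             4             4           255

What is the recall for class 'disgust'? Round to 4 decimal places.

Treat 'disgust' as positive and all other classes as negative.
recall = TP/(TP+FN).
disgust: TP=255, FN=7+4+4+4+4=23 → 255/278 = 0.91727

0.9173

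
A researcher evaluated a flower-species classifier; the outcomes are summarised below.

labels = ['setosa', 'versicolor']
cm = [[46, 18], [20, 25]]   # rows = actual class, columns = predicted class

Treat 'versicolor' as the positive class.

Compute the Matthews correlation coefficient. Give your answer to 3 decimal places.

MCC = (TP·TN − FP·FN) / √((TP+FP)(TP+FN)(TN+FP)(TN+FN))
Numerator = 25·46 − 18·20 = 790
Denominator = √(43·45·64·66) = √8173440 = 2858.9229
MCC = 790 / 2858.9229 = 0.276

0.276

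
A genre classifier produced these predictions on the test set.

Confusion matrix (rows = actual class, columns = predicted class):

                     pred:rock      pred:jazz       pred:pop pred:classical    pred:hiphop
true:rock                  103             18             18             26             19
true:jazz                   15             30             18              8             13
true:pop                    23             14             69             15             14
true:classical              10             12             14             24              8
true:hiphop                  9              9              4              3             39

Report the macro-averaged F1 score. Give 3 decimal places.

0.465

Per-class F1 score (2·TP/(2·TP+FP+FN)):
  rock: TP=103, FP=15+23+10+9=57, FN=18+18+26+19=81 → 206/344 = 0.5988
  jazz: TP=30, FP=18+14+12+9=53, FN=15+18+8+13=54 → 60/167 = 0.3593
  pop: TP=69, FP=18+18+14+4=54, FN=23+14+15+14=66 → 138/258 = 0.5349
  classical: TP=24, FP=26+8+15+3=52, FN=10+12+14+8=44 → 48/144 = 0.3333
  hiphop: TP=39, FP=19+13+14+8=54, FN=9+9+4+3=25 → 78/157 = 0.4968
Macro-F1 score = mean = (0.5988 + 0.3593 + 0.5349 + 0.3333 + 0.4968) / 5 = 0.465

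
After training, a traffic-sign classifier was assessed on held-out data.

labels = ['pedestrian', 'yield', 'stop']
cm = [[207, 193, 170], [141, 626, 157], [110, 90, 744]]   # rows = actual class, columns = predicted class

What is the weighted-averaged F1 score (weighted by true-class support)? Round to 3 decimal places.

0.639

Per-class F1 score (2·TP/(2·TP+FP+FN)):
  pedestrian: TP=207, FP=141+110=251, FN=193+170=363 → 414/1028 = 0.4027
  yield: TP=626, FP=193+90=283, FN=141+157=298 → 1252/1833 = 0.6830
  stop: TP=744, FP=170+157=327, FN=110+90=200 → 1488/2015 = 0.7385
Weighted-F1 score = Σ (supportᵢ/N)·F1 scoreᵢ with N=2438: (570/2438)·0.4027 + (924/2438)·0.6830 + (944/2438)·0.7385 = 0.639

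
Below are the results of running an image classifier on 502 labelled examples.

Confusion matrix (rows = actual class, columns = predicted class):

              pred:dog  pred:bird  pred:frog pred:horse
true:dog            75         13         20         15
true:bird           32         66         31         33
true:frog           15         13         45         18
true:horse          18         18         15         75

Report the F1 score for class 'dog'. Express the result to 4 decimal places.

0.5703

One-vs-rest for 'dog': TP = diagonal; FP = other classes predicted 'dog'; FN = 'dog' predicted as other.
F1 score = 2·TP/(2·TP+FP+FN).
dog: TP=75, FP=32+15+18=65, FN=13+20+15=48 → 150/263 = 0.57034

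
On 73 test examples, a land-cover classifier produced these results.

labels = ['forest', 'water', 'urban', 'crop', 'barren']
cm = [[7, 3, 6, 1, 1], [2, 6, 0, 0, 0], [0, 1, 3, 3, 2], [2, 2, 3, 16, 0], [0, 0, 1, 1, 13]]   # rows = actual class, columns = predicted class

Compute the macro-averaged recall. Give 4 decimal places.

0.6069

Per-class recall (TP/(TP+FN)):
  forest: TP=7, FN=3+6+1+1=11 → 7/18 = 0.38889
  water: TP=6, FN=2+0+0+0=2 → 6/8 = 0.75000
  urban: TP=3, FN=0+1+3+2=6 → 3/9 = 0.33333
  crop: TP=16, FN=2+2+3+0=7 → 16/23 = 0.69565
  barren: TP=13, FN=0+0+1+1=2 → 13/15 = 0.86667
Macro-recall = mean = (0.38889 + 0.75000 + 0.33333 + 0.69565 + 0.86667) / 5 = 0.6069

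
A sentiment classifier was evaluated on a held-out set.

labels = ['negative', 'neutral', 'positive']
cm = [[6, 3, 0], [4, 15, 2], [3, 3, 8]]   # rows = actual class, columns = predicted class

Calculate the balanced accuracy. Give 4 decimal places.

0.6508

Balanced accuracy = mean of per-class recall.
  negative: recall = 6/9 = 0.66667
  neutral: recall = 15/21 = 0.71429
  positive: recall = 8/14 = 0.57143
Mean = (0.66667 + 0.71429 + 0.57143) / 3 = 0.6508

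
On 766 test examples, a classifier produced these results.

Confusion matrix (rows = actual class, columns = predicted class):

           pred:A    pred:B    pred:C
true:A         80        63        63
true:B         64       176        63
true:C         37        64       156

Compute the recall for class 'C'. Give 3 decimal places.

0.607

Treat 'C' as positive and all other classes as negative.
recall = TP/(TP+FN).
C: TP=156, FN=37+64=101 → 156/257 = 0.6070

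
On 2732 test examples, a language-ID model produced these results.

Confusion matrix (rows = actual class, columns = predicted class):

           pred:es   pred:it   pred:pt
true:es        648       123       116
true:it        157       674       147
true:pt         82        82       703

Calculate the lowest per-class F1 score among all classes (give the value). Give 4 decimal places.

Per-class F1 score (2·TP/(2·TP+FP+FN)):
  es: TP=648, FP=157+82=239, FN=123+116=239 → 1296/1774 = 0.73055
  it: TP=674, FP=123+82=205, FN=157+147=304 → 1348/1857 = 0.72590
  pt: TP=703, FP=116+147=263, FN=82+82=164 → 1406/1833 = 0.76705
Lowest is class 'it' with F1 score = 0.7259.

0.7259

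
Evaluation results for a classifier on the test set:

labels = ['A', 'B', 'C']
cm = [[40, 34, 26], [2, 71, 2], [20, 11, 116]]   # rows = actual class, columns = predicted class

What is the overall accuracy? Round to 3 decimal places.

Accuracy = trace / total = (40+71+116=227) / 322 = 227/322 = 0.705

0.705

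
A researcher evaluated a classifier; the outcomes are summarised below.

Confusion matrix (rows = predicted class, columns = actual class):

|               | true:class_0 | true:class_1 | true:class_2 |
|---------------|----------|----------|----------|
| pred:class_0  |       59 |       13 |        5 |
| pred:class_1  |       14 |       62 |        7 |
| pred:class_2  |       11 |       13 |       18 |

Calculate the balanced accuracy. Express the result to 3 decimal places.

0.669

Balanced accuracy = mean of per-class recall.
  class_0: recall = 59/84 = 0.7024
  class_1: recall = 62/88 = 0.7045
  class_2: recall = 18/30 = 0.6000
Mean = (0.7024 + 0.7045 + 0.6000) / 3 = 0.669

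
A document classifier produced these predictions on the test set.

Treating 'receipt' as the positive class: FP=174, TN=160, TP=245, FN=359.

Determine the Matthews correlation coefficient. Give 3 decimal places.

-0.111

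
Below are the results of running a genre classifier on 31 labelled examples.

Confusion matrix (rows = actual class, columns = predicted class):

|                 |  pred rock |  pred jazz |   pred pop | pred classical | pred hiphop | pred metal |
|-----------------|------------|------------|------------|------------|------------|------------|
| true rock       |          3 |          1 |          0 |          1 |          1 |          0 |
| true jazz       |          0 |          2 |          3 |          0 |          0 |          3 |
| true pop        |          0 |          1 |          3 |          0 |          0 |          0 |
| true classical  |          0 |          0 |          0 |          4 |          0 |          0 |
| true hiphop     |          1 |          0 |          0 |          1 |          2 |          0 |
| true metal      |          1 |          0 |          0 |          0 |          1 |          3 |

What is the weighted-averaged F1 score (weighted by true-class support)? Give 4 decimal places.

0.5247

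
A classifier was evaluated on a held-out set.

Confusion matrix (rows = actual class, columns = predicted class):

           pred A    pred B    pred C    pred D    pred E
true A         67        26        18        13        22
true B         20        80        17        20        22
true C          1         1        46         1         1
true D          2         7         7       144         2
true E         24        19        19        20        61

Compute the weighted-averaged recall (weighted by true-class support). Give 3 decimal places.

0.603

Per-class recall (TP/(TP+FN)):
  A: TP=67, FN=26+18+13+22=79 → 67/146 = 0.4589
  B: TP=80, FN=20+17+20+22=79 → 80/159 = 0.5031
  C: TP=46, FN=1+1+1+1=4 → 46/50 = 0.9200
  D: TP=144, FN=2+7+7+2=18 → 144/162 = 0.8889
  E: TP=61, FN=24+19+19+20=82 → 61/143 = 0.4266
Weighted-recall = Σ (supportᵢ/N)·recallᵢ with N=660: (146/660)·0.4589 + (159/660)·0.5031 + (50/660)·0.9200 + (162/660)·0.8889 + (143/660)·0.4266 = 0.603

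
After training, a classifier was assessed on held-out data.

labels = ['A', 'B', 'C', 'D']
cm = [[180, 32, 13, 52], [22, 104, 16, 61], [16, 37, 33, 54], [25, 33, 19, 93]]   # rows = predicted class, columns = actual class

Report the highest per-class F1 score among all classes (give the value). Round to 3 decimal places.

0.692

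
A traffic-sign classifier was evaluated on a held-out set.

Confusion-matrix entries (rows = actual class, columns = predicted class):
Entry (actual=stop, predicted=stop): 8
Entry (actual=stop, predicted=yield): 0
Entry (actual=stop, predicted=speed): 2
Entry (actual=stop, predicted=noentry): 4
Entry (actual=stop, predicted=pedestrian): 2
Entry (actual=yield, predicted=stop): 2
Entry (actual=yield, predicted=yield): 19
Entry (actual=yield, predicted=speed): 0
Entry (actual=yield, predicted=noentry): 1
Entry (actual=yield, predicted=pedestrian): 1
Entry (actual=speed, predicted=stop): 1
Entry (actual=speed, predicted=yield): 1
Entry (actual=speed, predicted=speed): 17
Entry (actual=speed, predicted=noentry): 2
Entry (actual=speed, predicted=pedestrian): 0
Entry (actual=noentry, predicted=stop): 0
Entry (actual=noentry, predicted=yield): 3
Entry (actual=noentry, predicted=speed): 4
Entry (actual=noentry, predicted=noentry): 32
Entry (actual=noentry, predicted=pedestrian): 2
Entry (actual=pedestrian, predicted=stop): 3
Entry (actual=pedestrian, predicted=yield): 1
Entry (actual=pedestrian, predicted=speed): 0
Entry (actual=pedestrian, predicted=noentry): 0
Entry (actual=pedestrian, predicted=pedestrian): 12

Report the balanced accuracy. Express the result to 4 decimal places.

0.7332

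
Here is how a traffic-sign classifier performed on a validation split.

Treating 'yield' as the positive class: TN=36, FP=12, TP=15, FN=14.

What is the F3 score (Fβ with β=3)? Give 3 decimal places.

Fβ = (1+β²)·TP / ((1+β²)·TP + β²·FN + FP), with β²=9
= 10·15 / (10·15 + 9·14 + 12) = 0.521

0.521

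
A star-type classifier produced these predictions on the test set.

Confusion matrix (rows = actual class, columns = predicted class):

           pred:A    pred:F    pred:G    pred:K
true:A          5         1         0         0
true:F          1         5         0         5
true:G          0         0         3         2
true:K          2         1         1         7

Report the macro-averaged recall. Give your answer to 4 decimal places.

Per-class recall (TP/(TP+FN)):
  A: TP=5, FN=1+0+0=1 → 5/6 = 0.83333
  F: TP=5, FN=1+0+5=6 → 5/11 = 0.45455
  G: TP=3, FN=0+0+2=2 → 3/5 = 0.60000
  K: TP=7, FN=2+1+1=4 → 7/11 = 0.63636
Macro-recall = mean = (0.83333 + 0.45455 + 0.60000 + 0.63636) / 4 = 0.6311

0.6311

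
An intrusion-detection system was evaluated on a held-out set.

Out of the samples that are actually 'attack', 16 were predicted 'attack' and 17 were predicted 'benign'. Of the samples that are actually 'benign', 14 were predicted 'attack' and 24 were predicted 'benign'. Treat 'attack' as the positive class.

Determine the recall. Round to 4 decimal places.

Recall = TP/(TP+FN) = 16/(16+17) = 16/33 = 0.4848

0.4848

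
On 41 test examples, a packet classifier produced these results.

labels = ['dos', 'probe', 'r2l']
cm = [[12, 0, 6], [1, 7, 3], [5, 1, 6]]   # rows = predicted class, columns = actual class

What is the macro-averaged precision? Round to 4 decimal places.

Per-class precision (TP/(TP+FP)):
  dos: TP=12, FP=0+6=6 → 12/18 = 0.66667
  probe: TP=7, FP=1+3=4 → 7/11 = 0.63636
  r2l: TP=6, FP=5+1=6 → 6/12 = 0.50000
Macro-precision = mean = (0.66667 + 0.63636 + 0.50000) / 3 = 0.6010

0.6010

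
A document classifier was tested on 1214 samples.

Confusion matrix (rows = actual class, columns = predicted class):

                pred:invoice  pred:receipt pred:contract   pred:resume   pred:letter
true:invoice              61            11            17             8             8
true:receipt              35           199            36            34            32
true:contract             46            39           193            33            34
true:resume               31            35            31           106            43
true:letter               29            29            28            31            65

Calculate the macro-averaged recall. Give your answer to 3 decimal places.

0.504

Per-class recall (TP/(TP+FN)):
  invoice: TP=61, FN=11+17+8+8=44 → 61/105 = 0.5810
  receipt: TP=199, FN=35+36+34+32=137 → 199/336 = 0.5923
  contract: TP=193, FN=46+39+33+34=152 → 193/345 = 0.5594
  resume: TP=106, FN=31+35+31+43=140 → 106/246 = 0.4309
  letter: TP=65, FN=29+29+28+31=117 → 65/182 = 0.3571
Macro-recall = mean = (0.5810 + 0.5923 + 0.5594 + 0.4309 + 0.3571) / 5 = 0.504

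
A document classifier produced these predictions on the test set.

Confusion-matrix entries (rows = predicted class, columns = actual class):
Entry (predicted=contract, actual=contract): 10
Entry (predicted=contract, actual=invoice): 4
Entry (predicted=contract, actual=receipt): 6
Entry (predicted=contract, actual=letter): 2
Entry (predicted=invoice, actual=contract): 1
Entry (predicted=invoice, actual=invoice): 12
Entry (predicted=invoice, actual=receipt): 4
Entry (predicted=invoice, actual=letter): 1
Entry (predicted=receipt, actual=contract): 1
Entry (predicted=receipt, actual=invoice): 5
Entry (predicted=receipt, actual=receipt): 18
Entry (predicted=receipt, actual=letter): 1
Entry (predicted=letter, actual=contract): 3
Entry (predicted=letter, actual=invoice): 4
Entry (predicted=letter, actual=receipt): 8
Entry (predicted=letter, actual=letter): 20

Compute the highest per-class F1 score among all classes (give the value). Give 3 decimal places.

Per-class F1 score (2·TP/(2·TP+FP+FN)):
  contract: TP=10, FP=4+6+2=12, FN=1+1+3=5 → 20/37 = 0.5405
  invoice: TP=12, FP=1+4+1=6, FN=4+5+4=13 → 24/43 = 0.5581
  receipt: TP=18, FP=1+5+1=7, FN=6+4+8=18 → 36/61 = 0.5902
  letter: TP=20, FP=3+4+8=15, FN=2+1+1=4 → 40/59 = 0.6780
Highest is class 'letter' with F1 score = 0.678.

0.678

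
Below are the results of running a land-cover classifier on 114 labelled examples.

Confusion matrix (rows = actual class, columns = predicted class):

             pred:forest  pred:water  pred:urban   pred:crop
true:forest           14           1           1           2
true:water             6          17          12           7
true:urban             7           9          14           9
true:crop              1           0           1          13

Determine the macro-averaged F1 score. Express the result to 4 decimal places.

Per-class F1 score (2·TP/(2·TP+FP+FN)):
  forest: TP=14, FP=6+7+1=14, FN=1+1+2=4 → 28/46 = 0.60870
  water: TP=17, FP=1+9+0=10, FN=6+12+7=25 → 34/69 = 0.49275
  urban: TP=14, FP=1+12+1=14, FN=7+9+9=25 → 28/67 = 0.41791
  crop: TP=13, FP=2+7+9=18, FN=1+0+1=2 → 26/46 = 0.56522
Macro-F1 score = mean = (0.60870 + 0.49275 + 0.41791 + 0.56522) / 4 = 0.5211

0.5211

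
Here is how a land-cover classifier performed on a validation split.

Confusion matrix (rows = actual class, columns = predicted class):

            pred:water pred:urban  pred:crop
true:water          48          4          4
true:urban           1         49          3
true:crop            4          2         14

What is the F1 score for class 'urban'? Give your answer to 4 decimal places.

F1 score = 2·TP/(2·TP+FP+FN).
urban: TP=49, FP=4+2=6, FN=1+3=4 → 98/108 = 0.90741

0.9074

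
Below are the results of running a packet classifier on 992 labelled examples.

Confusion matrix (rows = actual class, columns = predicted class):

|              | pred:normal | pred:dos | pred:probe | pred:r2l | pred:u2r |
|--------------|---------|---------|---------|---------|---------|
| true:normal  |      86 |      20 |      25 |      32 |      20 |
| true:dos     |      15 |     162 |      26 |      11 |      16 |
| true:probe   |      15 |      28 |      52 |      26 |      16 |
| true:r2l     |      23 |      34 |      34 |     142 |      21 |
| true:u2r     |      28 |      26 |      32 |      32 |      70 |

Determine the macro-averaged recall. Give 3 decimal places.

Per-class recall (TP/(TP+FN)):
  normal: TP=86, FN=20+25+32+20=97 → 86/183 = 0.4699
  dos: TP=162, FN=15+26+11+16=68 → 162/230 = 0.7043
  probe: TP=52, FN=15+28+26+16=85 → 52/137 = 0.3796
  r2l: TP=142, FN=23+34+34+21=112 → 142/254 = 0.5591
  u2r: TP=70, FN=28+26+32+32=118 → 70/188 = 0.3723
Macro-recall = mean = (0.4699 + 0.7043 + 0.3796 + 0.5591 + 0.3723) / 5 = 0.497

0.497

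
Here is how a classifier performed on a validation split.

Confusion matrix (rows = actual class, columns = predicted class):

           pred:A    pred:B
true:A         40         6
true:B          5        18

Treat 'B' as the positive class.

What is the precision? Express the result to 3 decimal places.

Precision = TP/(TP+FP) = 18/(18+6) = 18/24 = 0.750

0.750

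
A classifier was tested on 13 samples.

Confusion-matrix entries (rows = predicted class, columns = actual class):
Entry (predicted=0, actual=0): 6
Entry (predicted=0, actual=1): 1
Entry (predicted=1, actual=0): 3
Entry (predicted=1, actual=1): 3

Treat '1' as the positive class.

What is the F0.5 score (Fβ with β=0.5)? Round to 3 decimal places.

Fβ = (1+β²)·TP / ((1+β²)·TP + β²·FN + FP), with β²=1/4
= 1.25·3 / (1.25·3 + 0.25·1 + 3) = 0.536

0.536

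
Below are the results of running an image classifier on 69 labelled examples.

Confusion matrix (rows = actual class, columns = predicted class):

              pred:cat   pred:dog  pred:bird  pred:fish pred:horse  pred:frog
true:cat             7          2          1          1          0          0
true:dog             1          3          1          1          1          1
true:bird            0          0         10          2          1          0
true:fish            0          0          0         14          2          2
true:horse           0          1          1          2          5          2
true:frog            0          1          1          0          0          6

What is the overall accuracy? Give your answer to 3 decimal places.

0.652

Accuracy = trace / total = (7+3+10+14+5+6=45) / 69 = 45/69 = 0.652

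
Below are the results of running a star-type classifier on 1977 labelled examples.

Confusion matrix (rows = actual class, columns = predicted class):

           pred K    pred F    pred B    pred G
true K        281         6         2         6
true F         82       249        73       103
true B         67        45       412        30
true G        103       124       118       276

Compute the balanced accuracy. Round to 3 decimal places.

0.658

Balanced accuracy = mean of per-class recall.
  K: recall = 281/295 = 0.9525
  F: recall = 249/507 = 0.4911
  B: recall = 412/554 = 0.7437
  G: recall = 276/621 = 0.4444
Mean = (0.9525 + 0.4911 + 0.7437 + 0.4444) / 4 = 0.658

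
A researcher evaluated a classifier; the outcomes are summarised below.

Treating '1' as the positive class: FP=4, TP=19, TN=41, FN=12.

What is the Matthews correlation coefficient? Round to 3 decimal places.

MCC = (TP·TN − FP·FN) / √((TP+FP)(TP+FN)(TN+FP)(TN+FN))
Numerator = 19·41 − 4·12 = 731
Denominator = √(23·31·45·53) = √1700505 = 1304.0341
MCC = 731 / 1304.0341 = 0.561

0.561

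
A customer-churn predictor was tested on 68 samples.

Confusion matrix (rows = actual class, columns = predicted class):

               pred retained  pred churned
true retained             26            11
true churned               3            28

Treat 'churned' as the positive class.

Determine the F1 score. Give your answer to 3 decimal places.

0.800

Precision = TP/(TP+FP) = 28/39 = 0.7179
Recall = TP/(TP+FN) = 28/31 = 0.9032
F1 = 2·TP/(2·TP+FP+FN) = 56/70 = 0.800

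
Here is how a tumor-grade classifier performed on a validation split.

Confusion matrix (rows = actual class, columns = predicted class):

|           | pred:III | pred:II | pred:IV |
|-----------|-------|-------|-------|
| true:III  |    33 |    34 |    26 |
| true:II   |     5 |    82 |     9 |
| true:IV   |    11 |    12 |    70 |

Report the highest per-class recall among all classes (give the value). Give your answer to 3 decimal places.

0.854

Per-class recall (TP/(TP+FN)):
  III: TP=33, FN=34+26=60 → 33/93 = 0.3548
  II: TP=82, FN=5+9=14 → 82/96 = 0.8542
  IV: TP=70, FN=11+12=23 → 70/93 = 0.7527
Highest is class 'II' with recall = 0.854.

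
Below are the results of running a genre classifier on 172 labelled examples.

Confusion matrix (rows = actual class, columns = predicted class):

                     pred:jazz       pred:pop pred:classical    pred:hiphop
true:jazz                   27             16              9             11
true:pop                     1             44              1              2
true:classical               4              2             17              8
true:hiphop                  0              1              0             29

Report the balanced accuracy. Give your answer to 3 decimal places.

0.715

Balanced accuracy = mean of per-class recall.
  jazz: recall = 27/63 = 0.4286
  pop: recall = 44/48 = 0.9167
  classical: recall = 17/31 = 0.5484
  hiphop: recall = 29/30 = 0.9667
Mean = (0.4286 + 0.9167 + 0.5484 + 0.9667) / 4 = 0.715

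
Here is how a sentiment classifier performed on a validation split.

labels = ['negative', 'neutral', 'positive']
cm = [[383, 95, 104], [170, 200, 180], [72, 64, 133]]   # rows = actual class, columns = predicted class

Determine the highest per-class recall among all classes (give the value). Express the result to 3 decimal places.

0.658

Per-class recall (TP/(TP+FN)):
  negative: TP=383, FN=95+104=199 → 383/582 = 0.6581
  neutral: TP=200, FN=170+180=350 → 200/550 = 0.3636
  positive: TP=133, FN=72+64=136 → 133/269 = 0.4944
Highest is class 'negative' with recall = 0.658.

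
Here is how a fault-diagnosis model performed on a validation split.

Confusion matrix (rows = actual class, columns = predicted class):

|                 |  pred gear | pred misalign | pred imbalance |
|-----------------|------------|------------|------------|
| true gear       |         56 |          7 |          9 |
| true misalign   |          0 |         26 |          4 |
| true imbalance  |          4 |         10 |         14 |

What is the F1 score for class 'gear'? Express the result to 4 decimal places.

0.8485

Take TP from the diagonal, FP from the rest of the 'gear' prediction marginal, FN from the rest of the 'gear' actual marginal.
F1 score = 2·TP/(2·TP+FP+FN).
gear: TP=56, FP=0+4=4, FN=7+9=16 → 112/132 = 0.84848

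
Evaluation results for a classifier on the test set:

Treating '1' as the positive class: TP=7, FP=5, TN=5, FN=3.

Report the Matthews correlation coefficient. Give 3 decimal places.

0.204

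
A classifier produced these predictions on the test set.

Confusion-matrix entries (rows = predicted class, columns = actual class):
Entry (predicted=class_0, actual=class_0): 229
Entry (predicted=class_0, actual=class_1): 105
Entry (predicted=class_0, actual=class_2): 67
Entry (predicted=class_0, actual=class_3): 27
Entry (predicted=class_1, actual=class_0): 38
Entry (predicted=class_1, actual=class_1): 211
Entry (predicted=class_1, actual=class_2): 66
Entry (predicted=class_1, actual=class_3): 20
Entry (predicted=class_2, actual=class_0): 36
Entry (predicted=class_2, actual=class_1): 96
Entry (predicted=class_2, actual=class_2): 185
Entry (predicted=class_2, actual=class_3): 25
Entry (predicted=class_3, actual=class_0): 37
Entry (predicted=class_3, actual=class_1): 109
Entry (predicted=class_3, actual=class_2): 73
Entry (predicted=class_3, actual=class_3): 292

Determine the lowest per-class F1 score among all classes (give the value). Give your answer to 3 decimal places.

0.493

Per-class F1 score (2·TP/(2·TP+FP+FN)):
  class_0: TP=229, FP=105+67+27=199, FN=38+36+37=111 → 458/768 = 0.5964
  class_1: TP=211, FP=38+66+20=124, FN=105+96+109=310 → 422/856 = 0.4930
  class_2: TP=185, FP=36+96+25=157, FN=67+66+73=206 → 370/733 = 0.5048
  class_3: TP=292, FP=37+109+73=219, FN=27+20+25=72 → 584/875 = 0.6674
Lowest is class 'class_1' with F1 score = 0.493.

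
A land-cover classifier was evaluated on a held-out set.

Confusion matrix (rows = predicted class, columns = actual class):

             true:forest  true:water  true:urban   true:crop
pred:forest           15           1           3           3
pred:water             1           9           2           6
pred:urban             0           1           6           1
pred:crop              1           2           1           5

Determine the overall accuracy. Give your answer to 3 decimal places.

0.614

Accuracy = trace / total = (15+9+6+5=35) / 57 = 35/57 = 0.614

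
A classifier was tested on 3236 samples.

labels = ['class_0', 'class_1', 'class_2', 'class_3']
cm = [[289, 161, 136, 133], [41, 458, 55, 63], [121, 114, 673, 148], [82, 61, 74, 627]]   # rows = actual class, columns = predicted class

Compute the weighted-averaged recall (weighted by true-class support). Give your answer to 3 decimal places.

Per-class recall (TP/(TP+FN)):
  class_0: TP=289, FN=161+136+133=430 → 289/719 = 0.4019
  class_1: TP=458, FN=41+55+63=159 → 458/617 = 0.7423
  class_2: TP=673, FN=121+114+148=383 → 673/1056 = 0.6373
  class_3: TP=627, FN=82+61+74=217 → 627/844 = 0.7429
Weighted-recall = Σ (supportᵢ/N)·recallᵢ with N=3236: (719/3236)·0.4019 + (617/3236)·0.7423 + (1056/3236)·0.6373 + (844/3236)·0.7429 = 0.633

0.633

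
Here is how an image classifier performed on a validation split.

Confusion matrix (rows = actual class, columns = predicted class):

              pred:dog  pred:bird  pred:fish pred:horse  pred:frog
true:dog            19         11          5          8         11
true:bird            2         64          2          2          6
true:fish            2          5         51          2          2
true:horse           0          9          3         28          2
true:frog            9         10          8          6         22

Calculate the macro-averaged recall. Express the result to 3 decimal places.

Per-class recall (TP/(TP+FN)):
  dog: TP=19, FN=11+5+8+11=35 → 19/54 = 0.3519
  bird: TP=64, FN=2+2+2+6=12 → 64/76 = 0.8421
  fish: TP=51, FN=2+5+2+2=11 → 51/62 = 0.8226
  horse: TP=28, FN=0+9+3+2=14 → 28/42 = 0.6667
  frog: TP=22, FN=9+10+8+6=33 → 22/55 = 0.4000
Macro-recall = mean = (0.3519 + 0.8421 + 0.8226 + 0.6667 + 0.4000) / 5 = 0.617

0.617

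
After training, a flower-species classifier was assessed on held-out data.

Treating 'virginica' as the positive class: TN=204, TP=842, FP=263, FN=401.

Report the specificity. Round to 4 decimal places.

0.4368

Specificity = TN/(TN+FP) = 204/(204+263) = 0.4368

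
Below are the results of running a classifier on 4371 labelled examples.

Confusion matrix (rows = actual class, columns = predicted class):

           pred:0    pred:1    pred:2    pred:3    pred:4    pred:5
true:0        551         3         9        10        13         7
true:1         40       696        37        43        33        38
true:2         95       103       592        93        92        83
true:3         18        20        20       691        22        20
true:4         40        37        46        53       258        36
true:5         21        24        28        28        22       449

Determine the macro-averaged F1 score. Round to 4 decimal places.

0.7301

Per-class F1 score (2·TP/(2·TP+FP+FN)):
  0: TP=551, FP=40+95+18+40+21=214, FN=3+9+10+13+7=42 → 1102/1358 = 0.81149
  1: TP=696, FP=3+103+20+37+24=187, FN=40+37+43+33+38=191 → 1392/1770 = 0.78644
  2: TP=592, FP=9+37+20+46+28=140, FN=95+103+93+92+83=466 → 1184/1790 = 0.66145
  3: TP=691, FP=10+43+93+53+28=227, FN=18+20+20+22+20=100 → 1382/1709 = 0.80866
  4: TP=258, FP=13+33+92+22+22=182, FN=40+37+46+53+36=212 → 516/910 = 0.56703
  5: TP=449, FP=7+38+83+20+36=184, FN=21+24+28+28+22=123 → 898/1205 = 0.74523
Macro-F1 score = mean = (0.81149 + 0.78644 + 0.66145 + 0.80866 + 0.56703 + 0.74523) / 6 = 0.7301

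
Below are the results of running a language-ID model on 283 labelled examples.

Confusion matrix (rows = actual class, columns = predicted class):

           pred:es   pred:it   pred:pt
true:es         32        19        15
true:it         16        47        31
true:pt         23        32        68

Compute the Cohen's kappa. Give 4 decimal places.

Observed agreement pₒ = trace/N = 147/283 = 0.51943
Expected agreement pₑ = Σ (rowᵢ·colᵢ)/N² = (66·71 + 94·98 + 123·114)/283² = 0.34861
κ = (pₒ − pₑ)/(1 − pₑ) = (0.51943 − 0.34861)/(1 − 0.34861) = 0.2622

0.2622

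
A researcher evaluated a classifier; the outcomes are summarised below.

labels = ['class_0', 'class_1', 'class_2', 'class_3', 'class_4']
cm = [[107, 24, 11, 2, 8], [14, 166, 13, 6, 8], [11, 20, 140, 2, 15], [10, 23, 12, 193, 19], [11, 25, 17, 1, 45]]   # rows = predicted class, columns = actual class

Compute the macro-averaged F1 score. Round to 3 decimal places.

0.690

Per-class F1 score (2·TP/(2·TP+FP+FN)):
  class_0: TP=107, FP=24+11+2+8=45, FN=14+11+10+11=46 → 214/305 = 0.7016
  class_1: TP=166, FP=14+13+6+8=41, FN=24+20+23+25=92 → 332/465 = 0.7140
  class_2: TP=140, FP=11+20+2+15=48, FN=11+13+12+17=53 → 280/381 = 0.7349
  class_3: TP=193, FP=10+23+12+19=64, FN=2+6+2+1=11 → 386/461 = 0.8373
  class_4: TP=45, FP=11+25+17+1=54, FN=8+8+15+19=50 → 90/194 = 0.4639
Macro-F1 score = mean = (0.7016 + 0.7140 + 0.7349 + 0.8373 + 0.4639) / 5 = 0.690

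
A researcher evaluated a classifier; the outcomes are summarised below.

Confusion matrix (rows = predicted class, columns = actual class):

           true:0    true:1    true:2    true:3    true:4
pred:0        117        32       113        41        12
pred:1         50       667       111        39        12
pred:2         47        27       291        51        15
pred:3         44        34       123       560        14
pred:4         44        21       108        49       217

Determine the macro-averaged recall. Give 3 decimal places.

0.638

Per-class recall (TP/(TP+FN)):
  0: TP=117, FN=50+47+44+44=185 → 117/302 = 0.3874
  1: TP=667, FN=32+27+34+21=114 → 667/781 = 0.8540
  2: TP=291, FN=113+111+123+108=455 → 291/746 = 0.3901
  3: TP=560, FN=41+39+51+49=180 → 560/740 = 0.7568
  4: TP=217, FN=12+12+15+14=53 → 217/270 = 0.8037
Macro-recall = mean = (0.3874 + 0.8540 + 0.3901 + 0.7568 + 0.8037) / 5 = 0.638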